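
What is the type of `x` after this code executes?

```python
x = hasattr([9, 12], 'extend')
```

hasattr() returns bool

bool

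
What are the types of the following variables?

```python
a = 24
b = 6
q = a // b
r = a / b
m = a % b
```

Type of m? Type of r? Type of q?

% of ints returns int; / returns float; // returns int

int, float, int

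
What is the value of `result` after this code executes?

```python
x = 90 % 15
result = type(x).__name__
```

x is int; result = 'int'

'int'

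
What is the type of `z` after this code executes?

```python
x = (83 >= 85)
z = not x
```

'not' returns bool

bool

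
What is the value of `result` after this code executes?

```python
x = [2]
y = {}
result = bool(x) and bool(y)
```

x = [2]; y = {}; result = False

False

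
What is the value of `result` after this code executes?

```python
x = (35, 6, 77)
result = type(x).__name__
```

x is tuple; result = 'tuple'

'tuple'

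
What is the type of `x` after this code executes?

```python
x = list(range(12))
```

list(range()) returns list

list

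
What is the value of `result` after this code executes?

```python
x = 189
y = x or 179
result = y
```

x = 189; y = 189; result = 189

189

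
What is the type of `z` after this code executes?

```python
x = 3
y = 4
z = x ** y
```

positive int ** positive int = int

int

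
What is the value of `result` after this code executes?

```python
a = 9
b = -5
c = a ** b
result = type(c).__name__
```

a is int; b is int; c is float; result = 'float'

'float'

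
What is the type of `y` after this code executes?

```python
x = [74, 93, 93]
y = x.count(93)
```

list.count() returns int

int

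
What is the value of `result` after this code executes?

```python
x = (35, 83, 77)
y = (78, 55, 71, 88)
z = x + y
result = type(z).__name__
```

x is tuple; y is tuple; z is tuple; result = 'tuple'

'tuple'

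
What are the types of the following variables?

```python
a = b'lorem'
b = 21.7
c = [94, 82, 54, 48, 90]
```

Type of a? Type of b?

a is assigned a bytes literal (b'...' prefix); b is assigned a number with a decimal point, so it is a float

bytes, float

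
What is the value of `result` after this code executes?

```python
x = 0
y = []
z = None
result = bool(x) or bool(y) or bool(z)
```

x = 0; y = []; z = None; result = False

False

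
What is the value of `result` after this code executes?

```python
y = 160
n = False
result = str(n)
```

y = 160; n = False; result = 'False'

'False'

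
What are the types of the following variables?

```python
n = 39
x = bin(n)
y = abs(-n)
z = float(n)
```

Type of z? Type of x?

float() returns float; bin() returns str

float, str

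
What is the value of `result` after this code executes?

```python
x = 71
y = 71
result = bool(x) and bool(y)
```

x = 71; y = 71; result = True

True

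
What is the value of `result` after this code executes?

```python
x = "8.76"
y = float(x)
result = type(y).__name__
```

x is str; y is float; result = 'float'

'float'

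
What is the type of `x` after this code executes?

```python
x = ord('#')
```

ord() returns int (code point)

int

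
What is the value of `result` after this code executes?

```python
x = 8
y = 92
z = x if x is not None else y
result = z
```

x = 8; y = 92; z = 8; result = 8

8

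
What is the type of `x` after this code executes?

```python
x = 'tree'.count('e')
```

str.count() returns int

int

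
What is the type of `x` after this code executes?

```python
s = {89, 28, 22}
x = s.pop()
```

Popping from set[int] returns int

int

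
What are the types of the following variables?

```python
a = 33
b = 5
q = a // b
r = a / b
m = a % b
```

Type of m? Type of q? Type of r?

% of ints returns int; // returns int; / returns float

int, int, float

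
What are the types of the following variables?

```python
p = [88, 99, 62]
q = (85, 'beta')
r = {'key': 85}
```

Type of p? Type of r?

p is assigned a list literal (square brackets); r is assigned a dict literal ({key: value})

list, dict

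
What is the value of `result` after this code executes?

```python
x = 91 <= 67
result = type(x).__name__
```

x is bool; result = 'bool'

'bool'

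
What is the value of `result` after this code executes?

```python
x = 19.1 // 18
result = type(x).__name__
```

x is float; result = 'float'

'float'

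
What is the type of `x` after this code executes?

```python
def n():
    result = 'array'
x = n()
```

Function without return returns None

NoneType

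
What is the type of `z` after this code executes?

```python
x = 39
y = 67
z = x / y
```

int / int = float

float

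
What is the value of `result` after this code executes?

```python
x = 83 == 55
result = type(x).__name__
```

x is bool; result = 'bool'

'bool'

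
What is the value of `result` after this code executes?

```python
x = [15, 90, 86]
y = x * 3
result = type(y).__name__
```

x is list; y is list; result = 'list'

'list'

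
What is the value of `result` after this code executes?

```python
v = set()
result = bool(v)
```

v = set(); result = False

False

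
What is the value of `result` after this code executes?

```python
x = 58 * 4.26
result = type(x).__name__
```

x is float; result = 'float'

'float'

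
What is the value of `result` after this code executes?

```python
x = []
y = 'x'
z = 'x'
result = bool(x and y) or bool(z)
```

x = []; y = 'x'; z = 'x'; result = True

True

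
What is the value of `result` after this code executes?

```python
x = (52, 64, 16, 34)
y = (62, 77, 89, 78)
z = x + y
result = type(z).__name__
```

x is tuple; y is tuple; z is tuple; result = 'tuple'

'tuple'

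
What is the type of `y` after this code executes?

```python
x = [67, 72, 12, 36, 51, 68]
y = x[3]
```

Indexing list[int] returns int

int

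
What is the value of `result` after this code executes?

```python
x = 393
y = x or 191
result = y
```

x = 393; y = 393; result = 393

393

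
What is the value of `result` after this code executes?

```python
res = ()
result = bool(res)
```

res = (); result = False

False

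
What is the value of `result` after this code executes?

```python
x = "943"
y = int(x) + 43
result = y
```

x = '943'; y = 986; result = 986

986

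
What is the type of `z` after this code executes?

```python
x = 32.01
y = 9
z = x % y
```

float % int = float

float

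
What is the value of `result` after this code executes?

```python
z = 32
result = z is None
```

z = 32; result = False

False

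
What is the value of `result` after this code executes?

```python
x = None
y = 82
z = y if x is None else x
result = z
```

x = None; y = 82; z = 82; result = 82

82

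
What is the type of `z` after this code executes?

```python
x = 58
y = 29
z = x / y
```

int / int = float

float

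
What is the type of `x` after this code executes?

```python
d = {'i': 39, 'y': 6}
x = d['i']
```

Accessing dict[str, int] with str key returns int

int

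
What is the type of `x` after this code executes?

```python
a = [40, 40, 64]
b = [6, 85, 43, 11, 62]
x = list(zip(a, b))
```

list(zip()) returns a list of tuples

list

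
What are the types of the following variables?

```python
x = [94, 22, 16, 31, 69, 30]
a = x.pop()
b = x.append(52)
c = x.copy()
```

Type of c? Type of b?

copy() returns list; append() returns None

list, NoneType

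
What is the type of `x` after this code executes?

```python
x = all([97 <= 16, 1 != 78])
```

all() returns bool

bool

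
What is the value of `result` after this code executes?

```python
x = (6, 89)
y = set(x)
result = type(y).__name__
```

x is tuple; y is set; result = 'set'

'set'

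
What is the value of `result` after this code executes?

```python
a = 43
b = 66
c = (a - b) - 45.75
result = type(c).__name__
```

a is int; b is int; c is float; result = 'float'

'float'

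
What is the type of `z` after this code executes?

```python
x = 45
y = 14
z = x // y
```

int // int = int

int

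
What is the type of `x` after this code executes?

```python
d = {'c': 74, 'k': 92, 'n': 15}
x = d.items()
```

dict.items() returns dict_items view

dict_items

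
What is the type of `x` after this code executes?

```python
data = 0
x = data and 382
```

'and' returns first falsy value (0 is int)

int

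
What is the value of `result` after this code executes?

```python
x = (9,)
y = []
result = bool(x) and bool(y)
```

x = (9,); y = []; result = False

False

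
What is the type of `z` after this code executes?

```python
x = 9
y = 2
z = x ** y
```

positive int ** positive int = int

int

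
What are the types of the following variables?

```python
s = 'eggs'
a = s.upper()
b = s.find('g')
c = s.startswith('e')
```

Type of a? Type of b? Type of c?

upper() returns str; find() returns int; startswith() returns bool

str, int, bool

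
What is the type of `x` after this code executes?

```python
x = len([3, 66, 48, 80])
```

len() always returns int

int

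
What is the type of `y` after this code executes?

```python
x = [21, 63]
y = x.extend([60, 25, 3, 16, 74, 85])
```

list.extend() returns None

NoneType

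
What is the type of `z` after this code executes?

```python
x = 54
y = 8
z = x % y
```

int % int = int

int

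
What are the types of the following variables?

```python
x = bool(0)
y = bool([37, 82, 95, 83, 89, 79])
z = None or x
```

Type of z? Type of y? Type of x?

None or bool returns the bool; bool() returns bool; bool() returns bool

bool, bool, bool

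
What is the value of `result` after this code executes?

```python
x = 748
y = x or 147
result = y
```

x = 748; y = 748; result = 748

748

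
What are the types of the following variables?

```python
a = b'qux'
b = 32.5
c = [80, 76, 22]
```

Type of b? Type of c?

b is assigned a number with a decimal point, so it is a float; c is assigned a list literal (square brackets)

float, list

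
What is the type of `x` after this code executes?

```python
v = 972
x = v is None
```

'is' comparison returns bool

bool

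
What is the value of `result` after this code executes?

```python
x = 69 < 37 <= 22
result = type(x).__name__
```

x is bool; result = 'bool'

'bool'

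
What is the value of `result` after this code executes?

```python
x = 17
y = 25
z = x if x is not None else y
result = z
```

x = 17; y = 25; z = 17; result = 17

17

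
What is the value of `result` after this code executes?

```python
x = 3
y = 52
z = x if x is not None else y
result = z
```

x = 3; y = 52; z = 3; result = 3

3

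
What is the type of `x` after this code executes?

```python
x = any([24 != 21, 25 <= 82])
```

any() returns bool

bool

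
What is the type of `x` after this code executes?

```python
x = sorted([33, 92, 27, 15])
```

sorted() always returns list

list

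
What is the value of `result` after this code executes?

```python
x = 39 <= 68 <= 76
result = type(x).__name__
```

x is bool; result = 'bool'

'bool'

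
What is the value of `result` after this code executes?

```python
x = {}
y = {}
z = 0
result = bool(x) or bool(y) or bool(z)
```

x = {}; y = {}; z = 0; result = False

False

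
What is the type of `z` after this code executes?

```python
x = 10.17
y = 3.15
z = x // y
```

float // float = float

float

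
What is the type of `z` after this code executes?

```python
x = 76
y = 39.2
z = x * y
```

int * float = float

float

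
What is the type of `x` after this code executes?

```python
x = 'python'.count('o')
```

str.count() returns int

int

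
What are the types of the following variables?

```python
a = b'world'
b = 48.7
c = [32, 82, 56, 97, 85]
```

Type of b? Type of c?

b is assigned a number with a decimal point, so it is a float; c is assigned a list literal (square brackets)

float, list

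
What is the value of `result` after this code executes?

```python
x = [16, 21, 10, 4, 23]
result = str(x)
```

x = [16, 21, 10, 4, 23]; result = '[16, 21, 10, 4, 23]'

'[16, 21, 10, 4, 23]'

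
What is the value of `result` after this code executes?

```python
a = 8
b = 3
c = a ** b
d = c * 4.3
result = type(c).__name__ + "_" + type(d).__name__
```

a is int; b is int; c is int; d is float; result = 'int_float'

'int_float'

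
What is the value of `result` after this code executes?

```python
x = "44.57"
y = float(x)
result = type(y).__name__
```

x is str; y is float; result = 'float'

'float'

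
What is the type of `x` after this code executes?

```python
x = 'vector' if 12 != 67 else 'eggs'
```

Both branches of conditional are str

str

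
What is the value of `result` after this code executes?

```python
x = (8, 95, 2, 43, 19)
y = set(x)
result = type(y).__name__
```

x is tuple; y is set; result = 'set'

'set'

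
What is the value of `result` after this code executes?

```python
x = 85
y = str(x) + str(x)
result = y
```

x = 85; y = '8585'; result = '8585'

'8585'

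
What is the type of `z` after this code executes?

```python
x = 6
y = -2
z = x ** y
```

int ** negative = float

float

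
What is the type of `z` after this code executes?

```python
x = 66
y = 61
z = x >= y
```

Comparison returns bool

bool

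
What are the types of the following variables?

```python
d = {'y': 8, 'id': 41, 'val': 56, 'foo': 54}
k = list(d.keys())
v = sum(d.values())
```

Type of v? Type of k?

sum of ints is int; list() converts to list

int, list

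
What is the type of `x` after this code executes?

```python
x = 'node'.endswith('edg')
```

str.endswith() returns bool

bool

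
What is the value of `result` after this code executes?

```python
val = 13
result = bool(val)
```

val = 13; result = True

True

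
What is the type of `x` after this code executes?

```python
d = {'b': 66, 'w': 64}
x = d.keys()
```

.keys() returns dict_keys view

dict_keys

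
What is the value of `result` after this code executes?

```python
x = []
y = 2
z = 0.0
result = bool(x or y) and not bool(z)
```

x = []; y = 2; z = 0.0; result = True

True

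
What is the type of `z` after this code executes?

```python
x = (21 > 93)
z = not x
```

'not' returns bool

bool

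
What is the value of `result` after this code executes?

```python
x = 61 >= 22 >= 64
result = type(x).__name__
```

x is bool; result = 'bool'

'bool'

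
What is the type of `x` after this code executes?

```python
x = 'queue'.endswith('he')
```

str.endswith() returns bool

bool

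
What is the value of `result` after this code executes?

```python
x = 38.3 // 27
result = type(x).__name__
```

x is float; result = 'float'

'float'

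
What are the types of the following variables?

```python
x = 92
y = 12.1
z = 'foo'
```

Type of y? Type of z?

y is assigned a number with a decimal point, so it is a float; z is assigned a quoted string literal, so it is a str

float, str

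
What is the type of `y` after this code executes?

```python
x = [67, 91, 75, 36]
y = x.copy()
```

list.copy() returns list

list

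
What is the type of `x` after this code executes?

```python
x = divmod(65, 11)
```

divmod() returns tuple of (quotient, remainder)

tuple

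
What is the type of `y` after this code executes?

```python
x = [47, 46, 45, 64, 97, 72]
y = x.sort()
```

list.sort() returns None (mutates in place)

NoneType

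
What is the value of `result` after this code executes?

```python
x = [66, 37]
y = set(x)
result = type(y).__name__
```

x is list; y is set; result = 'set'

'set'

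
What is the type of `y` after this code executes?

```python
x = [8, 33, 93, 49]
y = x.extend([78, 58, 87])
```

list.extend() returns None

NoneType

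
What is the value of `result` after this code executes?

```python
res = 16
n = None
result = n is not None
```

res = 16; n = None; result = False

False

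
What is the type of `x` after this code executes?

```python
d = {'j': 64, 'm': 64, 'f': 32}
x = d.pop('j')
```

dict.pop() returns the value

int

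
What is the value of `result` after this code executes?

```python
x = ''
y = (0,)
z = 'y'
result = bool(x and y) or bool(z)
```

x = ''; y = (0,); z = 'y'; result = True

True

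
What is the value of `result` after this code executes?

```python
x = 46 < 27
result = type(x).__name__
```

x is bool; result = 'bool'

'bool'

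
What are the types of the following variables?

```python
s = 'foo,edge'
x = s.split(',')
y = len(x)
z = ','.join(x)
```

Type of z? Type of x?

str.join() returns str; str.split() returns list

str, list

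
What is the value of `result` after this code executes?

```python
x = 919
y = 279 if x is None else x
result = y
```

x = 919; y = 919; result = 919

919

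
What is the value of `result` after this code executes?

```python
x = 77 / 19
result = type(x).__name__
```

x is float; result = 'float'

'float'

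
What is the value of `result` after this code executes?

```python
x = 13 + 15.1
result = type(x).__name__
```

x is float; result = 'float'

'float'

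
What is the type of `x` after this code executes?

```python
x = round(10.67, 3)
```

round() with decimal places returns float

float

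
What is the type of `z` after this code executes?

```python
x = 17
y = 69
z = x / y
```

int / int = float

float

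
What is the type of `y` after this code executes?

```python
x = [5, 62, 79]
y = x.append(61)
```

list.append() returns None (mutates in place)

NoneType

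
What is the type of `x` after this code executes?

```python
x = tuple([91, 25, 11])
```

tuple() constructor returns tuple

tuple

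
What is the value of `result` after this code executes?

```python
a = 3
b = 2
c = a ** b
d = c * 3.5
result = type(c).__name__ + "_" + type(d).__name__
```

a is int; b is int; c is int; d is float; result = 'int_float'

'int_float'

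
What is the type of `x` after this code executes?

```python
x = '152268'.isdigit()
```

str.isdigit() returns bool

bool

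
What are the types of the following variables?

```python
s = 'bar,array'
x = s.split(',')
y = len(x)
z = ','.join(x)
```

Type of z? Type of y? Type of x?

str.join() returns str; len() returns int; str.split() returns list

str, int, list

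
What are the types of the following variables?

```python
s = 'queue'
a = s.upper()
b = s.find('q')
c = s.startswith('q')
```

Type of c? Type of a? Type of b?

startswith() returns bool; upper() returns str; find() returns int

bool, str, int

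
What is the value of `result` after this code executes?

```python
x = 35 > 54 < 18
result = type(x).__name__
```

x is bool; result = 'bool'

'bool'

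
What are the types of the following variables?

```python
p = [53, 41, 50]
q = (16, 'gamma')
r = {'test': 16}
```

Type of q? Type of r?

q is assigned a tuple (parenthesized, comma-separated values); r is assigned a dict literal ({key: value})

tuple, dict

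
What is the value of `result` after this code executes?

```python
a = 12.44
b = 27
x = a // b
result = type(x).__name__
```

a is float; b is int; x is float; result = 'float'

'float'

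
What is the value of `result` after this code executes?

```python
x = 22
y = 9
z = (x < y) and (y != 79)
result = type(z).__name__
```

x is int; y is int; z is bool; result = 'bool'

'bool'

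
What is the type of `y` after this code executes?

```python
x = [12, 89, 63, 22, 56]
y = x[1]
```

Indexing list[int] returns int

int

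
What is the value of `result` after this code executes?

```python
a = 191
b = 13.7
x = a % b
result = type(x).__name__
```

a is int; b is float; x is float; result = 'float'

'float'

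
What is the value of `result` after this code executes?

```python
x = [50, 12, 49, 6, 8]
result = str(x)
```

x = [50, 12, 49, 6, 8]; result = '[50, 12, 49, 6, 8]'

'[50, 12, 49, 6, 8]'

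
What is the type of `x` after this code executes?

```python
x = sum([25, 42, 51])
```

sum() of ints returns int

int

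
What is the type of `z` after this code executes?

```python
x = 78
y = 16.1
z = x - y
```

int - float = float

float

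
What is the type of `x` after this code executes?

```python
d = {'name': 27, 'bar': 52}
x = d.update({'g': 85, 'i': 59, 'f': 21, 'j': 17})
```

dict.update() returns None

NoneType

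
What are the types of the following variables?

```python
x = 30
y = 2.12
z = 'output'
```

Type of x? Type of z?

x is assigned a bare integer (no decimal point), so it is an int; z is assigned a quoted string literal, so it is a str

int, str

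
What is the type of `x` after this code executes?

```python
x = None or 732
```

'or' with None returns the other truthy value

int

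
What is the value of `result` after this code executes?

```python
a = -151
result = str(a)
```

a = -151; result = '-151'

'-151'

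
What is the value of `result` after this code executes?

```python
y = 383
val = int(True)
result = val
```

y = 383; val = 1; result = 1

1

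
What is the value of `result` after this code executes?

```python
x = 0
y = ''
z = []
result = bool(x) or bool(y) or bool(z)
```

x = 0; y = ''; z = []; result = False

False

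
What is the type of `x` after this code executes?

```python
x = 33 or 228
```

'or' returns first truthy value (int)

int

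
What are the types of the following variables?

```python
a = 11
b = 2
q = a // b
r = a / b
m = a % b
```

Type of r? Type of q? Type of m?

/ returns float; // returns int; % of ints returns int

float, int, int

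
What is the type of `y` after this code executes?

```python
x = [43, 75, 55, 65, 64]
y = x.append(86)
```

list.append() returns None (mutates in place)

NoneType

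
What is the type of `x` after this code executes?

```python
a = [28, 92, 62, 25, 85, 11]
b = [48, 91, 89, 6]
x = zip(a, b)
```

zip() returns a zip object

zip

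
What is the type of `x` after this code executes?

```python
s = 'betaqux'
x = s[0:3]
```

Slicing a str returns str

str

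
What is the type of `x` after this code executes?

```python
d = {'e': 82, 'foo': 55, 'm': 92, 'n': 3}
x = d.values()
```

.values() returns dict_values view

dict_values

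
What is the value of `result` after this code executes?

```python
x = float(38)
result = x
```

x = 38.0; result = 38.0

38.0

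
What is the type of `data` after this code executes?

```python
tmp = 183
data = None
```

None has type NoneType

NoneType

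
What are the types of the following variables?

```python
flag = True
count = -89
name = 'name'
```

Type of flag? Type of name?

flag is assigned the constant True, which has type bool; name is assigned a quoted string literal, so it is a str

bool, str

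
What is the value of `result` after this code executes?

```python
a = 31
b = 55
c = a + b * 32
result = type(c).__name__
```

a is int; b is int; c is int; result = 'int'

'int'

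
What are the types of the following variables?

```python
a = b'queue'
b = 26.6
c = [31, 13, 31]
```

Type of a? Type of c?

a is assigned a bytes literal (b'...' prefix); c is assigned a list literal (square brackets)

bytes, list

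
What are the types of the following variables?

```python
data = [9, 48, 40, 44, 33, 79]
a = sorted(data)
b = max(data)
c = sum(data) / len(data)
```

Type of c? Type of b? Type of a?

int / int = float; max of ints returns int; sorted() returns list

float, int, list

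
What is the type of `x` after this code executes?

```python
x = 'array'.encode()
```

str.encode() returns bytes

bytes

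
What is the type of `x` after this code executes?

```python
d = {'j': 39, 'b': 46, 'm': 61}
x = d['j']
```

Accessing dict[str, int] with str key returns int

int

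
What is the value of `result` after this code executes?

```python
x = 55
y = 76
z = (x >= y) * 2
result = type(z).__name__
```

x is int; y is int; z is int; result = 'int'

'int'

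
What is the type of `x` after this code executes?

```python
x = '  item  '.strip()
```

str.strip() returns str

str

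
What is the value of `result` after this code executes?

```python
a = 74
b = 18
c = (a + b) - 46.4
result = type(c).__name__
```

a is int; b is int; c is float; result = 'float'

'float'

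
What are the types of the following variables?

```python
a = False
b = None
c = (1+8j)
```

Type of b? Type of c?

b is assigned None, whose type is NoneType; c is assigned (1+8j), an int plus an imaginary literal (j suffix), which evaluates to complex

NoneType, complex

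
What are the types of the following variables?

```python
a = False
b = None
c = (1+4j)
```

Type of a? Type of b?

a is assigned the constant False, which has type bool; b is assigned None, whose type is NoneType

bool, NoneType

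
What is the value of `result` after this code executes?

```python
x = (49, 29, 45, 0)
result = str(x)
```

x = (49, 29, 45, 0); result = '(49, 29, 45, 0)'

'(49, 29, 45, 0)'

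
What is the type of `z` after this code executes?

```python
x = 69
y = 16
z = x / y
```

int / int = float

float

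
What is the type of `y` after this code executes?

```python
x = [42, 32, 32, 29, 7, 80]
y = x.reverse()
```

list.reverse() returns None

NoneType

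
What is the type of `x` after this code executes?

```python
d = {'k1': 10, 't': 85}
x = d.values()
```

.values() returns dict_values view

dict_values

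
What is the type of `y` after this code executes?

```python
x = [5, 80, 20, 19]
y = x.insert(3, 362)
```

list.insert() returns None

NoneType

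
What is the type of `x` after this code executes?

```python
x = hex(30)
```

hex() returns str representation

str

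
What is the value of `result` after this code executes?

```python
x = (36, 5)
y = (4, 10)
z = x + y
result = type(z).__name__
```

x is tuple; y is tuple; z is tuple; result = 'tuple'

'tuple'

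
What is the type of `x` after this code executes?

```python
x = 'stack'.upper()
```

str.upper() returns str

str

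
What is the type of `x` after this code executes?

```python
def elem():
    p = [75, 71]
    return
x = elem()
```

Bare return returns None

NoneType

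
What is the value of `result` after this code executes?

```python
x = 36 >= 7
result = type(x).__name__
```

x is bool; result = 'bool'

'bool'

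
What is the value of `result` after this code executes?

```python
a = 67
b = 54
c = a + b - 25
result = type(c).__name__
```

a is int; b is int; c is int; result = 'int'

'int'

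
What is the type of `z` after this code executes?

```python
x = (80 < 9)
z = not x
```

'not' returns bool

bool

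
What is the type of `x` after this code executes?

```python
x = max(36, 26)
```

max() of ints returns int

int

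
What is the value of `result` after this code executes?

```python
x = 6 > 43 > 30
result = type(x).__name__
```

x is bool; result = 'bool'

'bool'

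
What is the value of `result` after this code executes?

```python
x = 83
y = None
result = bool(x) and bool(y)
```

x = 83; y = None; result = False

False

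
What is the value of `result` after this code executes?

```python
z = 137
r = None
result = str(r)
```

z = 137; r = None; result = 'None'

'None'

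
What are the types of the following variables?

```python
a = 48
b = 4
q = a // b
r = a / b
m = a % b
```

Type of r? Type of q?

/ returns float; // returns int

float, int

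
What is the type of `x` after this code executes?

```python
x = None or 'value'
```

'or' with None returns the other truthy value (str)

str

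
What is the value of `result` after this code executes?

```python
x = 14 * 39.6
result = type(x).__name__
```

x is float; result = 'float'

'float'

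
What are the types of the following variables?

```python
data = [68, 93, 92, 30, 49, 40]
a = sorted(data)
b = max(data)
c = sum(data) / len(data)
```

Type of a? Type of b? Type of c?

sorted() returns list; max of ints returns int; int / int = float

list, int, float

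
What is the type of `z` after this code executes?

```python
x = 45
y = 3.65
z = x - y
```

int - float = float

float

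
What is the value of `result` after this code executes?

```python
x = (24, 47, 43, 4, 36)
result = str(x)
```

x = (24, 47, 43, 4, 36); result = '(24, 47, 43, 4, 36)'

'(24, 47, 43, 4, 36)'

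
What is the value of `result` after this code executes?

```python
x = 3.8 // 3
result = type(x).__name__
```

x is float; result = 'float'

'float'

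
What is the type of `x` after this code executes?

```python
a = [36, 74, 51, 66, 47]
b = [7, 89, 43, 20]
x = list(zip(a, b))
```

list(zip()) returns a list of tuples

list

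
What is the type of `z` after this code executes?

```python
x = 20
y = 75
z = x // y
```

int // int = int

int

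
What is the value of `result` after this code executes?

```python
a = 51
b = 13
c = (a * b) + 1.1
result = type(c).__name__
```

a is int; b is int; c is float; result = 'float'

'float'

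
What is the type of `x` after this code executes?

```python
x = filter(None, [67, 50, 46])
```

filter() returns a filter object

filter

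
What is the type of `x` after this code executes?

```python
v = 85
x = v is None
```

'is' comparison returns bool

bool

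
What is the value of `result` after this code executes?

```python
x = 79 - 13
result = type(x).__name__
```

x is int; result = 'int'

'int'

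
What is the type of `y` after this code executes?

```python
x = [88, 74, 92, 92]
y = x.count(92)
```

list.count() returns int

int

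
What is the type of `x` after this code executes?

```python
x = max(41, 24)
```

max() of ints returns int

int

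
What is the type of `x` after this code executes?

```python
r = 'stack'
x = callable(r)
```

callable() returns bool

bool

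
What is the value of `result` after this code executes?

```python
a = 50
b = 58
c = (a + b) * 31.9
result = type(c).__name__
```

a is int; b is int; c is float; result = 'float'

'float'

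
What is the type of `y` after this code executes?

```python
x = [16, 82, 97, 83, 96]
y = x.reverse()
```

list.reverse() returns None

NoneType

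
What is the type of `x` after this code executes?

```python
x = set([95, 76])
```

set() constructor returns set

set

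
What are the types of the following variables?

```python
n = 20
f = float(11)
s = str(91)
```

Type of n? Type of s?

n is assigned a bare integer (no decimal point), so it is an int; s is assigned the result of calling str(), which returns a str

int, str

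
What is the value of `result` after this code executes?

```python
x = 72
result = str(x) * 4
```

x = 72; result = '72727272'

'72727272'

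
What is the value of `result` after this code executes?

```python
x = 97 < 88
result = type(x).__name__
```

x is bool; result = 'bool'

'bool'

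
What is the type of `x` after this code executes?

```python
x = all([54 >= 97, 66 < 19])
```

all() returns bool

bool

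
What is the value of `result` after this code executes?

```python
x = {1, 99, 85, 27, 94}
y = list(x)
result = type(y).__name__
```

x is set; y is list; result = 'list'

'list'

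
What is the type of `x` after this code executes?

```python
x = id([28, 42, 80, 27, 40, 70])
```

id() returns int

int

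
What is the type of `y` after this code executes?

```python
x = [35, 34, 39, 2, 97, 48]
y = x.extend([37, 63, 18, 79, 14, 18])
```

list.extend() returns None

NoneType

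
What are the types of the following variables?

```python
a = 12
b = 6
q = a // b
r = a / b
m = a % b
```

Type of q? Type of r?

// returns int; / returns float

int, float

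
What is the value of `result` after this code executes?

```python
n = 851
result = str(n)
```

n = 851; result = '851'

'851'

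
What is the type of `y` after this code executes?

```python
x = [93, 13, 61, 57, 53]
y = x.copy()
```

list.copy() returns list

list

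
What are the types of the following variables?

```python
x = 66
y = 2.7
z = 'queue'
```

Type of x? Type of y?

x is assigned a bare integer (no decimal point), so it is an int; y is assigned a number with a decimal point, so it is a float

int, float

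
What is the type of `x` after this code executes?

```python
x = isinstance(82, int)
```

isinstance() returns bool

bool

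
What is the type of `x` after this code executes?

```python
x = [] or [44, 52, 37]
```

'or' returns first truthy value (list)

list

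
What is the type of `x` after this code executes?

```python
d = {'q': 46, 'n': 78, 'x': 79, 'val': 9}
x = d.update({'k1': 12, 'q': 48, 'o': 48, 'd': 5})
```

dict.update() returns None

NoneType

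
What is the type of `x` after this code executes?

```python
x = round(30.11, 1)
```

round() with decimal places returns float

float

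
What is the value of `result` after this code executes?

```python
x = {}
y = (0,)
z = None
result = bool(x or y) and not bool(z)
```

x = {}; y = (0,); z = None; result = True

True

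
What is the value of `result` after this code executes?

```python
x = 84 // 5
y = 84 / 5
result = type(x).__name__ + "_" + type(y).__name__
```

x is int; y is float; result = 'int_float'

'int_float'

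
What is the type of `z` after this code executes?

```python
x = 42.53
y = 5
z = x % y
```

float % int = float

float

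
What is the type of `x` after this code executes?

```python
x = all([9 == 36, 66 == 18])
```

all() returns bool

bool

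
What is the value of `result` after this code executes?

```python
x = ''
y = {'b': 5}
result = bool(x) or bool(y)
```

x = ''; y = {'b': 5}; result = True

True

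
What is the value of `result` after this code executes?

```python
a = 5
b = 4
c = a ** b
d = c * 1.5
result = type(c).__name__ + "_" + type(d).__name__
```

a is int; b is int; c is int; d is float; result = 'int_float'

'int_float'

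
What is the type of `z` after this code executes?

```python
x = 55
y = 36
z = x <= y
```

Comparison returns bool

bool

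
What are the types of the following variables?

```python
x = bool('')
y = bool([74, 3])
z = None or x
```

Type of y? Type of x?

bool() returns bool; bool() returns bool

bool, bool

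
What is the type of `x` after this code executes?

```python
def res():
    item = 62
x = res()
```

Function without return returns None

NoneType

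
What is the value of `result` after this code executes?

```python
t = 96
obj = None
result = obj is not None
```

t = 96; obj = None; result = False

False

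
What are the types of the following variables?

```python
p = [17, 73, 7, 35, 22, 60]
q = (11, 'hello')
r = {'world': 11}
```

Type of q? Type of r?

q is assigned a tuple (parenthesized, comma-separated values); r is assigned a dict literal ({key: value})

tuple, dict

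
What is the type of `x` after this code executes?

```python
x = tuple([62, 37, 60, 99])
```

tuple() constructor returns tuple

tuple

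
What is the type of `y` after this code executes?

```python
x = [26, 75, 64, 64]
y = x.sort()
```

list.sort() returns None (mutates in place)

NoneType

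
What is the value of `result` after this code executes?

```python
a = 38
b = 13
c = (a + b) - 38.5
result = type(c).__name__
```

a is int; b is int; c is float; result = 'float'

'float'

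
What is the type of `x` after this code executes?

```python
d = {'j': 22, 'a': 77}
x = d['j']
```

Accessing dict[str, int] with str key returns int

int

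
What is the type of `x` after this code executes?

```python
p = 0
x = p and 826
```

'and' returns first falsy value (0 is int)

int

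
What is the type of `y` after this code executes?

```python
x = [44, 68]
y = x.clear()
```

list.clear() returns None

NoneType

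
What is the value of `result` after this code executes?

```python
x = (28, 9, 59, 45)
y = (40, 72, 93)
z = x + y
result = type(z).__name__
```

x is tuple; y is tuple; z is tuple; result = 'tuple'

'tuple'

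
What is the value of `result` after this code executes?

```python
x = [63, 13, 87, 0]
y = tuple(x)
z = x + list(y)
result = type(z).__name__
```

x is list; y is tuple; z is list; result = 'list'

'list'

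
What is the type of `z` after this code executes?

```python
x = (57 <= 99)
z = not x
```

'not' returns bool

bool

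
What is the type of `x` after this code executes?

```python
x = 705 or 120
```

'or' returns first truthy value (int)

int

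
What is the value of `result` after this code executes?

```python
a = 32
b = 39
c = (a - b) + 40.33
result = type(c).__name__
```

a is int; b is int; c is float; result = 'float'

'float'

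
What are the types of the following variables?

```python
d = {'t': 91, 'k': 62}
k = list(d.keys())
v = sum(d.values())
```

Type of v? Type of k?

sum of ints is int; list() converts to list

int, list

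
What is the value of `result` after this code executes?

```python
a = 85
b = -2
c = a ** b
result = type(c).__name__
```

a is int; b is int; c is float; result = 'float'

'float'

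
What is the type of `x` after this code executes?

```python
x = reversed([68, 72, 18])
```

reversed() on a list returns list_reverseiterator

list_reverseiterator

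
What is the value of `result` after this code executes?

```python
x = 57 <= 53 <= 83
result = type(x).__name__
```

x is bool; result = 'bool'

'bool'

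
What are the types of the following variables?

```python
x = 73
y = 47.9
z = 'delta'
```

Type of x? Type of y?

x is assigned a bare integer (no decimal point), so it is an int; y is assigned a number with a decimal point, so it is a float

int, float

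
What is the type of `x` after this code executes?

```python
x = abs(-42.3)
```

abs() of float returns float

float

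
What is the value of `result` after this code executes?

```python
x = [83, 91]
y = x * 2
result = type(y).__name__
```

x is list; y is list; result = 'list'

'list'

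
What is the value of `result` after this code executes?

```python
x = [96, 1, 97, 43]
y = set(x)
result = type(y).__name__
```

x is list; y is set; result = 'set'

'set'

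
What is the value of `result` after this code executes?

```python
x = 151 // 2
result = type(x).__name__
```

x is int; result = 'int'

'int'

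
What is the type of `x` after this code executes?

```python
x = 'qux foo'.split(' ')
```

str.split() returns list

list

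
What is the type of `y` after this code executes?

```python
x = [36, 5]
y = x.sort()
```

list.sort() returns None (mutates in place)

NoneType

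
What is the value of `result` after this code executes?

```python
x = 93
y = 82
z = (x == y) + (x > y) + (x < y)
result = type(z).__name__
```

x is int; y is int; z is int; result = 'int'

'int'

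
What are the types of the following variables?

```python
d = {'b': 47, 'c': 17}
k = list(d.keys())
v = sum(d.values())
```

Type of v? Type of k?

sum of ints is int; list() converts to list

int, list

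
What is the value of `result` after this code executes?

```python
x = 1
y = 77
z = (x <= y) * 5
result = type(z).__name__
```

x is int; y is int; z is int; result = 'int'

'int'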